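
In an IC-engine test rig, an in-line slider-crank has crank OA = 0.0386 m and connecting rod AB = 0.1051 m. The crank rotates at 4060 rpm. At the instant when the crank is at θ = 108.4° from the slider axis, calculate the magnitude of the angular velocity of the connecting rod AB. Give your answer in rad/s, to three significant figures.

52.6

ω = 425.2 rad/s (converted from 4060 rpm).
The rod makes angle φ with the slider axis where L sinφ = r sinθ; differentiating, L cosφ·φ̇ = r ω cosθ.
L cosφ = √(L² − r² sin²θ) = 0.098511 m.
|ω_rod| = r ω |cosθ| / √(L² − r² sin²θ) = 0.0386·425.2·0.31565/0.098511 = 52.585 rad/s.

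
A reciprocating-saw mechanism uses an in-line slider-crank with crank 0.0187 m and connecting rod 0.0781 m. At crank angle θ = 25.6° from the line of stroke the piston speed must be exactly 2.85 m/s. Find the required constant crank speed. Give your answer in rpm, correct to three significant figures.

For an in-line slider-crank, |v_piston| = rω|sinθ|·[1 + r cosθ/√(L² − r² sin²θ)].
With r = 0.0187 m, L = 0.0781 m, θ = 25.6°: the bracketed kinematic factor |dx/dθ| = 0.0098341 m.
ω = v/|dx/dθ| = 2.85/0.0098341 = 289.81 rad/s.
N = 60ω/(2π) = 2767.4 rpm.

2770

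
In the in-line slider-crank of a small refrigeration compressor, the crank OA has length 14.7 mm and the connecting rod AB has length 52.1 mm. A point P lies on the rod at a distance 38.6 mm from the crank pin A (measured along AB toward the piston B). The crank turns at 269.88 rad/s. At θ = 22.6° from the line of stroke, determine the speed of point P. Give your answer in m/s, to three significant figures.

ω = 269.9 rad/s.  Crank-pin speed |V_A| = rω = 3.9672 m/s, perpendicular to OA.
Rod angle: sinφ = −(r/L) sinθ ⇒ φ = -6.225°; ω_rod = −rω cosθ/√(L²−r²sin²θ) = -70.716 rad/s.
V_P = V_A + ω_rod × AP, with AP = 0.0386 m along the rod.
Components: V_Px = −rω sinθ − a·ω_rod·sinφ = -1.8206 m/s;  V_Py = rω cosθ + a·ω_rod·cosφ = +0.94904 m/s.
|V_P| = √(V_Px² + V_Py²) = 2.0531 m/s.

2.05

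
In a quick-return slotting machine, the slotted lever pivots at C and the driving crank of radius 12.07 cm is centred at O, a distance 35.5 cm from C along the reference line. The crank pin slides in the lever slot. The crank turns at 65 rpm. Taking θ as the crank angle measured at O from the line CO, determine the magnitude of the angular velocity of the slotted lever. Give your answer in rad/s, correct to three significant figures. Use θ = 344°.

1.70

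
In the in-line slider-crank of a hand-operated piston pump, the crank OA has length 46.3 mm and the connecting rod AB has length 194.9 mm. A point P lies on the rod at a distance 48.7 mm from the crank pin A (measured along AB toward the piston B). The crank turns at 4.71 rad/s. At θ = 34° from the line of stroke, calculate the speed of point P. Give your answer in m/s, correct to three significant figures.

0.186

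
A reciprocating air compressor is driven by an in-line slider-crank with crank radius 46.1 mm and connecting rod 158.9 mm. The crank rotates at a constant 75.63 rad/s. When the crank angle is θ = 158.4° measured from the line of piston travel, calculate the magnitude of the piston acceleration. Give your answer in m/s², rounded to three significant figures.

ω = 75.63 rad/s
x(θ) = r cosθ + √(L² − r² sin²θ); with ω constant, a = ω²·d²x/dθ².
d²x/dθ² = −r cosθ − r²(cos2θ)/√u − r⁴ sin²2θ/(4u^{3/2}),  u = L² − r² sin²θ = 0.0249612 m².
Substituting r = 0.0461 m, L = 0.1589 m, θ = 158.4°: d²x/dθ² = +0.032923 m.
a = ω²·d²x/dθ² = (75.63)²·(+0.032923) = +188.32 m/s²;  |a| = 188.32 m/s².

188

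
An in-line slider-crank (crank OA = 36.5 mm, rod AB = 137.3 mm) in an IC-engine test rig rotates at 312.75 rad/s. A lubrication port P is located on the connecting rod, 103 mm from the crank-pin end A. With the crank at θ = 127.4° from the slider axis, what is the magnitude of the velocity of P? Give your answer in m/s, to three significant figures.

ω = 312.8 rad/s.  Crank-pin speed |V_A| = rω = 11.415 m/s, perpendicular to OA.
Rod angle: sinφ = −(r/L) sinθ ⇒ φ = -12.192°; ω_rod = −rω cosθ/√(L²−r²sin²θ) = +51.664 rad/s.
V_P = V_A + ω_rod × AP, with AP = 0.103 m along the rod.
Components: V_Px = −rω sinθ − a·ω_rod·sinφ = -7.9447 m/s;  V_Py = rω cosθ + a·ω_rod·cosφ = -1.7321 m/s.
|V_P| = √(V_Px² + V_Py²) = 8.1314 m/s.

8.13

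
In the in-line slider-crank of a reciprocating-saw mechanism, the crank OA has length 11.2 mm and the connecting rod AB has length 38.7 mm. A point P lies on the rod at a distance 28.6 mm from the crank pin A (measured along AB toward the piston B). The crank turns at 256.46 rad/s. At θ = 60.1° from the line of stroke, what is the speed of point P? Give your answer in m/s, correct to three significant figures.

2.79

ω = 256.5 rad/s.  Crank-pin speed |V_A| = rω = 2.8724 m/s, perpendicular to OA.
Rod angle: sinφ = −(r/L) sinθ ⇒ φ = -14.530°; ω_rod = −rω cosθ/√(L²−r²sin²θ) = -38.221 rad/s.
V_P = V_A + ω_rod × AP, with AP = 0.0286 m along the rod.
Components: V_Px = −rω sinθ − a·ω_rod·sinφ = -2.7643 m/s;  V_Py = rω cosθ + a·ω_rod·cosφ = +0.37368 m/s.
|V_P| = √(V_Px² + V_Py²) = 2.7894 m/s.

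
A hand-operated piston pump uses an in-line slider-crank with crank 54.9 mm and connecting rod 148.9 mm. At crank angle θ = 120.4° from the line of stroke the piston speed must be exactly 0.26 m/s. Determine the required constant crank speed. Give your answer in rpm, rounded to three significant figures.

65.3

For an in-line slider-crank, |v_piston| = rω|sinθ|·[1 + r cosθ/√(L² − r² sin²θ)].
With r = 0.0549 m, L = 0.1489 m, θ = 120.4°: the bracketed kinematic factor |dx/dθ| = 0.038033 m.
ω = v/|dx/dθ| = 0.26/0.038033 = 6.8361 rad/s.
N = 60ω/(2π) = 65.28 rpm.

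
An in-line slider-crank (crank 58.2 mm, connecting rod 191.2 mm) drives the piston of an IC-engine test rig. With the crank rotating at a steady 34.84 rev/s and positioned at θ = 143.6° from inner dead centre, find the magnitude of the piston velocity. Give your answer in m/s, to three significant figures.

ω = 2π·34.8 = 218.9 rad/s
For an in-line slider-crank, x = r cosθ + √(L² − r² sin²θ), so v = −rω sinθ·[1 + r cosθ/√(L² − r² sin²θ)].
With r = 0.0582 m, L = 0.1912 m, θ = 143.6°: √(L² − r² sin²θ) = 0.18805 m.
v = −0.0582·218.9·0.59342·[1 + 0.0582·-0.80489/0.18805] = -5.6771 m/s.
|v| = 5.6771 m/s.

5.68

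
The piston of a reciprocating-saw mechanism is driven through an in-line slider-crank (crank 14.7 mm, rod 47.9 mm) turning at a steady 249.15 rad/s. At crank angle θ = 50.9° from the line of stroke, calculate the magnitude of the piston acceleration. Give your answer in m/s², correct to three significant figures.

ω = 249.2 rad/s
x(θ) = r cosθ + √(L² − r² sin²θ); with ω constant, a = ω²·d²x/dθ².
d²x/dθ² = −r cosθ − r²(cos2θ)/√u − r⁴ sin²2θ/(4u^{3/2}),  u = L² − r² sin²θ = 0.00216427 m².
Substituting r = 0.0147 m, L = 0.0479 m, θ = 50.9°: d²x/dθ² = -0.0084322 m.
a = ω²·d²x/dθ² = (249.2)²·(-0.0084322) = -523.43 m/s²;  |a| = 523.43 m/s².

523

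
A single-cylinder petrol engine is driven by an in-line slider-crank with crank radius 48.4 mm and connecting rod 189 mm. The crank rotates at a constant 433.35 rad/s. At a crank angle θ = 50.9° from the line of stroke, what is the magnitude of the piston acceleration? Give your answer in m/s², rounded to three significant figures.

ω = 433.4 rad/s
x(θ) = r cosθ + √(L² − r² sin²θ); with ω constant, a = ω²·d²x/dθ².
d²x/dθ² = −r cosθ − r²(cos2θ)/√u − r⁴ sin²2θ/(4u^{3/2}),  u = L² − r² sin²θ = 0.0343102 m².
Substituting r = 0.0484 m, L = 0.189 m, θ = 50.9°: d²x/dθ² = -0.028145 m.
a = ω²·d²x/dθ² = (433.4)²·(-0.028145) = -5285.5 m/s²;  |a| = 5285.5 m/s².

5290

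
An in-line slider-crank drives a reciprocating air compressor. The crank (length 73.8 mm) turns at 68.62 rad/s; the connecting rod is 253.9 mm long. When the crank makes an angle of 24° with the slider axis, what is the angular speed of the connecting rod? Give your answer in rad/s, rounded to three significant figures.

18.3

ω = 68.62 rad/s
The rod makes angle φ with the slider axis where L sinφ = r sinθ; differentiating, L cosφ·φ̇ = r ω cosθ.
L cosφ = √(L² − r² sin²θ) = 0.25212 m.
|ω_rod| = r ω |cosθ| / √(L² − r² sin²θ) = 0.0738·68.62·0.91355/0.25212 = 18.35 rad/s.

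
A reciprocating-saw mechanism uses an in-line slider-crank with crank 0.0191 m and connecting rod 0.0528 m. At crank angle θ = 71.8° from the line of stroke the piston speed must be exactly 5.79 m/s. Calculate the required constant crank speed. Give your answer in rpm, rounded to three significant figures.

For an in-line slider-crank, |v_piston| = rω|sinθ|·[1 + r cosθ/√(L² − r² sin²θ)].
With r = 0.0191 m, L = 0.0528 m, θ = 71.8°: the bracketed kinematic factor |dx/dθ| = 0.020327 m.
ω = v/|dx/dθ| = 5.79/0.020327 = 284.84 rad/s.
N = 60ω/(2π) = 2720 rpm.

2720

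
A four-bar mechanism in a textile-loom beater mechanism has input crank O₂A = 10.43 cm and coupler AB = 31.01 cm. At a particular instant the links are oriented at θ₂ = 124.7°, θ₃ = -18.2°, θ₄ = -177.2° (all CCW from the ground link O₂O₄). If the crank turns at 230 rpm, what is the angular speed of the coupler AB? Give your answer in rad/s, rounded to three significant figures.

19.2

ω₂ = 24.09 rad/s (from 230 rpm).
Differentiating the loop-closure r₂e^{iθ₂}+r₃e^{iθ₃}=r₁+r₄e^{iθ₄} gives r₂ω₂e^{iθ₂}+r₃ω₃e^{iθ₃}=r₄ω₄e^{iθ₄}.
Eliminating the other unknown: ω₃ = r₂ω₂ sin(θ₄−θ₂) / [r₃ sin(θ₃−θ₄)].
Numerator sine = +0.84897; denominator sine = +0.35837.
Result = 0.1043·24.09·(+0.84897) / (0.3101·(+0.35837)) = +19.191 rad/s; magnitude 19.191 rad/s.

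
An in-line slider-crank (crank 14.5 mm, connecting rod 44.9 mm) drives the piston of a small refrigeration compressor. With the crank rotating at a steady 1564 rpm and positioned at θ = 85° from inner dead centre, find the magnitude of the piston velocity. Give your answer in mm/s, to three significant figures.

2440

ω = 2π·1564/60 = 163.8 rad/s
For an in-line slider-crank, x = r cosθ + √(L² − r² sin²θ), so v = −rω sinθ·[1 + r cosθ/√(L² − r² sin²θ)].
With r = 0.0145 m, L = 0.0449 m, θ = 85°: √(L² − r² sin²θ) = 0.042513 m.
v = −0.0145·163.8·0.99619·[1 + 0.0145·0.08716/0.042513] = -2.4361 m/s.
|v| = 2.4361 m/s = 2436.1 mm/s.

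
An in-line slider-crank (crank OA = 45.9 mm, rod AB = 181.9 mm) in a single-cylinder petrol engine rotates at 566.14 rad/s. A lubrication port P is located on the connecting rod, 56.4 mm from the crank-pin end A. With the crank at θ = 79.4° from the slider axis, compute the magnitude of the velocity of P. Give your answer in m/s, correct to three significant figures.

ω = 566.1 rad/s.  Crank-pin speed |V_A| = rω = 25.986 m/s, perpendicular to OA.
Rod angle: sinφ = −(r/L) sinθ ⇒ φ = -14.361°; ω_rod = −rω cosθ/√(L²−r²sin²θ) = -27.127 rad/s.
V_P = V_A + ω_rod × AP, with AP = 0.0564 m along the rod.
Components: V_Px = −rω sinθ − a·ω_rod·sinφ = -25.922 m/s;  V_Py = rω cosθ + a·ω_rod·cosφ = +3.298 m/s.
|V_P| = √(V_Px² + V_Py²) = 26.131 m/s.

26.1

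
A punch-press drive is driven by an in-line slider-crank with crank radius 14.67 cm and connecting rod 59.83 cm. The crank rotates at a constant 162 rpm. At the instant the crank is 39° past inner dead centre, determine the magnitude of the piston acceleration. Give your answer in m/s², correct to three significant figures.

ω = 2π·162/60 = 16.96 rad/s
x(θ) = r cosθ + √(L² − r² sin²θ); with ω constant, a = ω²·d²x/dθ².
d²x/dθ² = −r cosθ − r²(cos2θ)/√u − r⁴ sin²2θ/(4u^{3/2}),  u = L² − r² sin²θ = 0.34944 m².
Substituting r = 0.1467 m, L = 0.5983 m, θ = 39°: d²x/dθ² = -0.12211 m.
a = ω²·d²x/dθ² = (16.96)²·(-0.12211) = -35.144 m/s²;  |a| = 35.144 m/s².

35.1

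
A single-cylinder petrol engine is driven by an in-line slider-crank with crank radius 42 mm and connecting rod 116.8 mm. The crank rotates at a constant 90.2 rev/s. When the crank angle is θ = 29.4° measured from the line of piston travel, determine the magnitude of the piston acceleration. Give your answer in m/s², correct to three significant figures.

ω = 2π·90.2 = 566.7 rad/s
x(θ) = r cosθ + √(L² − r² sin²θ); with ω constant, a = ω²·d²x/dθ².
d²x/dθ² = −r cosθ − r²(cos2θ)/√u − r⁴ sin²2θ/(4u^{3/2}),  u = L² − r² sin²θ = 0.0132171 m².
Substituting r = 0.042 m, L = 0.1168 m, θ = 29.4°: d²x/dθ² = -0.044914 m.
a = ω²·d²x/dθ² = (566.7)²·(-0.044914) = -14426 m/s²;  |a| = 14426 m/s².

14400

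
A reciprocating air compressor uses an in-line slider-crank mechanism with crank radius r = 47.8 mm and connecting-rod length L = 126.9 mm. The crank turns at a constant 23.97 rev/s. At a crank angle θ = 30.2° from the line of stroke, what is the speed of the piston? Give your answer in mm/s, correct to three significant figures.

4820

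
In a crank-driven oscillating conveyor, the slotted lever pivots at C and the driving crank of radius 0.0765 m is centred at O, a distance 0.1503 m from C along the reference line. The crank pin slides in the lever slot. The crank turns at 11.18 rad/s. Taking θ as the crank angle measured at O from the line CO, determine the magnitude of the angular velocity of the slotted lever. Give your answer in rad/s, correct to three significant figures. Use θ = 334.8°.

ω = 11.18 rad/s
Crank pin A relative to C: A = (d + r cosθ, r sinθ); lever angle φ = atan2(r sinθ, d + r cosθ).
Differentiating tanφ: φ̇ = rω(d cosθ + r)/(d² + r² + 2dr cosθ).
d² + r² + 2dr cosθ = |CA|² = 0.0492497 m²;  d cosθ + r = +0.2125 m.
|ω_lever| = |0.0765·11.18·+0.2125| / 0.0492497 = 3.6902 rad/s.

3.69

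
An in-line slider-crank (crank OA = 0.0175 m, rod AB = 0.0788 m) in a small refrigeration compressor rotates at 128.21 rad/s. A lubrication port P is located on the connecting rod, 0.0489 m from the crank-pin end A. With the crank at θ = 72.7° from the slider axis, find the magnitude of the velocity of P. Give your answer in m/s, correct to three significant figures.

2.25

ω = 128.2 rad/s.  Crank-pin speed |V_A| = rω = 2.2437 m/s, perpendicular to OA.
Rod angle: sinφ = −(r/L) sinθ ⇒ φ = -12.242°; ω_rod = −rω cosθ/√(L²−r²sin²θ) = -8.6642 rad/s.
V_P = V_A + ω_rod × AP, with AP = 0.0489 m along the rod.
Components: V_Px = −rω sinθ − a·ω_rod·sinφ = -2.232 m/s;  V_Py = rω cosθ + a·ω_rod·cosφ = +0.25317 m/s.
|V_P| = √(V_Px² + V_Py²) = 2.2463 m/s.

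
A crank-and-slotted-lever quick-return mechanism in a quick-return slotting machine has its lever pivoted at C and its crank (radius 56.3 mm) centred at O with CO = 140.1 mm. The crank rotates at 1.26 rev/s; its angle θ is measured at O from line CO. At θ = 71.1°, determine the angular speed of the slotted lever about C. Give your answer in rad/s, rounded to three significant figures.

ω = 7.917 rad/s (from 1.26 rev/s).
Crank pin A relative to C: A = (d + r cosθ, r sinθ); lever angle φ = atan2(r sinθ, d + r cosθ).
Differentiating tanφ: φ̇ = rω(d cosθ + r)/(d² + r² + 2dr cosθ).
d² + r² + 2dr cosθ = |CA|² = 0.0279076 m²;  d cosθ + r = +0.10168 m.
|ω_lever| = |0.0563·7.917·+0.10168| / 0.0279076 = 1.624 rad/s.

1.62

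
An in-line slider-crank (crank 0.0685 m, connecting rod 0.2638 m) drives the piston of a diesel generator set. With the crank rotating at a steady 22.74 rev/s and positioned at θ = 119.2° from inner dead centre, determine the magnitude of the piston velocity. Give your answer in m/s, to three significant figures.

ω = 2π·22.7 = 142.9 rad/s
For an in-line slider-crank, x = r cosθ + √(L² − r² sin²θ), so v = −rω sinθ·[1 + r cosθ/√(L² − r² sin²θ)].
With r = 0.0685 m, L = 0.2638 m, θ = 119.2°: √(L² − r² sin²θ) = 0.25693 m.
v = −0.0685·142.9·0.87292·[1 + 0.0685·-0.48786/0.25693] = -7.4323 m/s.
|v| = 7.4323 m/s.

7.43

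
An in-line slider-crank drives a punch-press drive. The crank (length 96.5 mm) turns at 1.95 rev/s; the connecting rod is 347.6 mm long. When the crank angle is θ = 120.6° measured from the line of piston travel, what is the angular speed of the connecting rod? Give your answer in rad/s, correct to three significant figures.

1.78

ω = 12.25 rad/s (converted from 1.95 rev/s).
The rod makes angle φ with the slider axis where L sinφ = r sinθ; differentiating, L cosφ·φ̇ = r ω cosθ.
L cosφ = √(L² − r² sin²θ) = 0.33753 m.
|ω_rod| = r ω |cosθ| / √(L² − r² sin²θ) = 0.0965·12.25·0.50904/0.33753 = 1.7831 rad/s.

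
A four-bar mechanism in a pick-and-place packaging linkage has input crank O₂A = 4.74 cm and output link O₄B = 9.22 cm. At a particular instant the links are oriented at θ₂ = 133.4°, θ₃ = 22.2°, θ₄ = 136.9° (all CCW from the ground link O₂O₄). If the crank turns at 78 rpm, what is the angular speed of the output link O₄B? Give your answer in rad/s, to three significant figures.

4.31

ω₂ = 8.168 rad/s (from 78 rpm).
Differentiating the loop-closure r₂e^{iθ₂}+r₃e^{iθ₃}=r₁+r₄e^{iθ₄} gives r₂ω₂e^{iθ₂}+r₃ω₃e^{iθ₃}=r₄ω₄e^{iθ₄}.
Eliminating the other unknown: ω₄ = r₂ω₂ sin(θ₂−θ₃) / [r₄ sin(θ₄−θ₃)].
Numerator sine = +0.93232; denominator sine = +0.90851.
Result = 0.0474·8.168·(+0.93232) / (0.0922·(+0.90851)) = +4.3093 rad/s; magnitude 4.3093 rad/s.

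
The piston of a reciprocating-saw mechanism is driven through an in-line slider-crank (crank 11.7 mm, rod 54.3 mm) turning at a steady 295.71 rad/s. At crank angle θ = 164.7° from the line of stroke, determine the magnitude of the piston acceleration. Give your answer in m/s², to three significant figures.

796

ω = 295.7 rad/s
x(θ) = r cosθ + √(L² − r² sin²θ); with ω constant, a = ω²·d²x/dθ².
d²x/dθ² = −r cosθ − r²(cos2θ)/√u − r⁴ sin²2θ/(4u^{3/2}),  u = L² − r² sin²θ = 0.00293896 m².
Substituting r = 0.0117 m, L = 0.0543 m, θ = 164.7°: d²x/dθ² = +0.0091043 m.
a = ω²·d²x/dθ² = (295.7)²·(+0.0091043) = +796.12 m/s²;  |a| = 796.12 m/s².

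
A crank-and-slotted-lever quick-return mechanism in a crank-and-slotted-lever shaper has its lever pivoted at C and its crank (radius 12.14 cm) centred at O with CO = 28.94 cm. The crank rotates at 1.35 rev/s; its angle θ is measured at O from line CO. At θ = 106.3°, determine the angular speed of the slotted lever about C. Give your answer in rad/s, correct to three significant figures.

ω = 8.482 rad/s (from 1.35 rev/s).
Crank pin A relative to C: A = (d + r cosθ, r sinθ); lever angle φ = atan2(r sinθ, d + r cosθ).
Differentiating tanφ: φ̇ = rω(d cosθ + r)/(d² + r² + 2dr cosθ).
d² + r² + 2dr cosθ = |CA|² = 0.0787689 m²;  d cosθ + r = +0.040175 m.
|ω_lever| = |0.1214·8.482·+0.040175| / 0.0787689 = 0.52521 rad/s.

0.525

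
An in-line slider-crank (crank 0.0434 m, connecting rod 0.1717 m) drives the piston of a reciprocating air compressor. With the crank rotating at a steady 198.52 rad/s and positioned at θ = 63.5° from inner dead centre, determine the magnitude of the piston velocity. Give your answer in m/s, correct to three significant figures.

8.60

ω = 198.5 rad/s
For an in-line slider-crank, x = r cosθ + √(L² − r² sin²θ), so v = −rω sinθ·[1 + r cosθ/√(L² − r² sin²θ)].
With r = 0.0434 m, L = 0.1717 m, θ = 63.5°: √(L² − r² sin²θ) = 0.16725 m.
v = −0.0434·198.5·0.89493·[1 + 0.0434·0.44620/0.16725] = -8.6033 m/s.
|v| = 8.6033 m/s.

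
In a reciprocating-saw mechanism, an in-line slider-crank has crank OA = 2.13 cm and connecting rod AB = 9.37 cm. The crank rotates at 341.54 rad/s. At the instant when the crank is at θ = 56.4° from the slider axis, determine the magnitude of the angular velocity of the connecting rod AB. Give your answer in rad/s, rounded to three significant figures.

43.8

ω = 341.5 rad/s
The rod makes angle φ with the slider axis where L sinφ = r sinθ; differentiating, L cosφ·φ̇ = r ω cosθ.
L cosφ = √(L² − r² sin²θ) = 0.092005 m.
|ω_rod| = r ω |cosθ| / √(L² − r² sin²θ) = 0.0213·341.5·0.55339/0.092005 = 43.756 rad/s.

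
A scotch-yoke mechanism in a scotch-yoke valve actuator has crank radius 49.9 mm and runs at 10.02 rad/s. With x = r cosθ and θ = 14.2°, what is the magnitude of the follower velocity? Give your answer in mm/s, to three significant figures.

ω = 10.02 rad/s
x = r cosθ ⇒ ẋ = −rω sinθ.
|v| = rω|sinθ| = 0.0499·10.02·|sin 14.2°| = 0.12265 m/s = 122.65 mm/s.

123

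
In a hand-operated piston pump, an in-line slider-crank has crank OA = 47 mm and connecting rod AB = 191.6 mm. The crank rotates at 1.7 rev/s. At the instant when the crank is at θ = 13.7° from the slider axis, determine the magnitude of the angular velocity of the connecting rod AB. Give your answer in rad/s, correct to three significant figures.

ω = 10.68 rad/s (converted from 1.7 rev/s).
The rod makes angle φ with the slider axis where L sinφ = r sinθ; differentiating, L cosφ·φ̇ = r ω cosθ.
L cosφ = √(L² − r² sin²θ) = 0.19128 m.
|ω_rod| = r ω |cosθ| / √(L² − r² sin²θ) = 0.047·10.68·0.97155/0.19128 = 2.5499 rad/s.

2.55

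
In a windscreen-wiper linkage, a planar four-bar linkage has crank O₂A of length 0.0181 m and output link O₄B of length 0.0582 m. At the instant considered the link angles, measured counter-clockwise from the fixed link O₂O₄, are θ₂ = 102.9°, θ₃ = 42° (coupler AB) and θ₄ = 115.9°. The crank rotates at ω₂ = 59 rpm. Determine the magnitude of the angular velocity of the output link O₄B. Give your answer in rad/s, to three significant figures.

1.75

ω₂ = 6.178 rad/s (from 59 rpm).
Differentiating the loop-closure r₂e^{iθ₂}+r₃e^{iθ₃}=r₁+r₄e^{iθ₄} gives r₂ω₂e^{iθ₂}+r₃ω₃e^{iθ₃}=r₄ω₄e^{iθ₄}.
Eliminating the other unknown: ω₄ = r₂ω₂ sin(θ₂−θ₃) / [r₄ sin(θ₄−θ₃)].
Numerator sine = +0.87377; denominator sine = +0.96078.
Result = 0.0181·6.178·(+0.87377) / (0.0582·(+0.96078)) = +1.7475 rad/s; magnitude 1.7475 rad/s.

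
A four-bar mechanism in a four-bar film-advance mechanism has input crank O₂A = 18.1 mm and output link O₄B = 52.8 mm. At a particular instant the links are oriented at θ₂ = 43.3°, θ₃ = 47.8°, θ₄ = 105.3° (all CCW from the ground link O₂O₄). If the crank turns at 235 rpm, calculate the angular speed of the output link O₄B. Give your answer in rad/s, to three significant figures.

0.785

ω₂ = 24.61 rad/s (from 235 rpm).
Differentiating the loop-closure r₂e^{iθ₂}+r₃e^{iθ₃}=r₁+r₄e^{iθ₄} gives r₂ω₂e^{iθ₂}+r₃ω₃e^{iθ₃}=r₄ω₄e^{iθ₄}.
Eliminating the other unknown: ω₄ = r₂ω₂ sin(θ₂−θ₃) / [r₄ sin(θ₄−θ₃)].
Numerator sine = -0.07846; denominator sine = +0.84339.
Result = 0.0181·24.61·(-0.07846) / (0.0528·(+0.84339)) = -0.78479 rad/s; magnitude 0.78479 rad/s.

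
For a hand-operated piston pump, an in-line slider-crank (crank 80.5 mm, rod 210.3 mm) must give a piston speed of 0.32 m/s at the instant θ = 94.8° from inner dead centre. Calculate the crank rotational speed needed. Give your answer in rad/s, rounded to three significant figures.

4.13

For an in-line slider-crank, |v_piston| = rω|sinθ|·[1 + r cosθ/√(L² − r² sin²θ)].
With r = 0.0805 m, L = 0.2103 m, θ = 94.8°: the bracketed kinematic factor |dx/dθ| = 0.077438 m.
ω = v/|dx/dθ| = 0.32/0.077438 = 4.1323 rad/s.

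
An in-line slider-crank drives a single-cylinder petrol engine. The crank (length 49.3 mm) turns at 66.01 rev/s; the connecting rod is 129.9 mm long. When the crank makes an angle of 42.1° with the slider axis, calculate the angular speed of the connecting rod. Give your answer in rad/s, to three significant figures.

ω = 414.8 rad/s (converted from 66.01 rev/s).
The rod makes angle φ with the slider axis where L sinφ = r sinθ; differentiating, L cosφ·φ̇ = r ω cosθ.
L cosφ = √(L² − r² sin²θ) = 0.12562 m.
|ω_rod| = r ω |cosθ| / √(L² − r² sin²θ) = 0.0493·414.8·0.74198/0.12562 = 120.77 rad/s.

121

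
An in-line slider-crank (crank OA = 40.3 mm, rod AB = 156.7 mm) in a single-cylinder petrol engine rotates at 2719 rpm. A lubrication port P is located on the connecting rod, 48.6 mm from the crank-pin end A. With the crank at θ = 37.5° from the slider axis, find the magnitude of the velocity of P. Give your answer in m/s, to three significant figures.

ω = 284.7 rad/s.  Crank-pin speed |V_A| = rω = 11.475 m/s, perpendicular to OA.
Rod angle: sinφ = −(r/L) sinθ ⇒ φ = -9.007°; ω_rod = −rω cosθ/√(L²−r²sin²θ) = -58.821 rad/s.
V_P = V_A + ω_rod × AP, with AP = 0.0486 m along the rod.
Components: V_Px = −rω sinθ − a·ω_rod·sinφ = -7.4329 m/s;  V_Py = rω cosθ + a·ω_rod·cosφ = +6.2801 m/s.
|V_P| = √(V_Px² + V_Py²) = 9.7308 m/s.

9.73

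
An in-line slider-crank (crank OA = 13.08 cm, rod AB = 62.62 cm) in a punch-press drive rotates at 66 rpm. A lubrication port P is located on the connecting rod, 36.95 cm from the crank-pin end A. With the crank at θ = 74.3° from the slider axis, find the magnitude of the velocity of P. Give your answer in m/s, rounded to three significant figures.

ω = 6.912 rad/s.  Crank-pin speed |V_A| = rω = 0.90402 m/s, perpendicular to OA.
Rod angle: sinφ = −(r/L) sinθ ⇒ φ = -11.600°; ω_rod = −rω cosθ/√(L²−r²sin²θ) = -0.3988 rad/s.
V_P = V_A + ω_rod × AP, with AP = 0.3695 m along the rod.
Components: V_Px = −rω sinθ − a·ω_rod·sinφ = -0.89993 m/s;  V_Py = rω cosθ + a·ω_rod·cosφ = +0.10028 m/s.
|V_P| = √(V_Px² + V_Py²) = 0.9055 m/s.

0.905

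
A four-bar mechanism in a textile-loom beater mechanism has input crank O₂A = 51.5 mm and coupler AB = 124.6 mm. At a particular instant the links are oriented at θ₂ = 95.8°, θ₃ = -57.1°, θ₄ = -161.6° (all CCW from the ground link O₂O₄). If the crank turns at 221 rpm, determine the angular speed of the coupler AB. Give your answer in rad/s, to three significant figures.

ω₂ = 23.14 rad/s (from 221 rpm).
Differentiating the loop-closure r₂e^{iθ₂}+r₃e^{iθ₃}=r₁+r₄e^{iθ₄} gives r₂ω₂e^{iθ₂}+r₃ω₃e^{iθ₃}=r₄ω₄e^{iθ₄}.
Eliminating the other unknown: ω₃ = r₂ω₂ sin(θ₄−θ₂) / [r₃ sin(θ₃−θ₄)].
Numerator sine = +0.97592; denominator sine = +0.96815.
Result = 0.0515·23.14·(+0.97592) / (0.1246·(+0.96815)) = +9.6423 rad/s; magnitude 9.6423 rad/s.

9.64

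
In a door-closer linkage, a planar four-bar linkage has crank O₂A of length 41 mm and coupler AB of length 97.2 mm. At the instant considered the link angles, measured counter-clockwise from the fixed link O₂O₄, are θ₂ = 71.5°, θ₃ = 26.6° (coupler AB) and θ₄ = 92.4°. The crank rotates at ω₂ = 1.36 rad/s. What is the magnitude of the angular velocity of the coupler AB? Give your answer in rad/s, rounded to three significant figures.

0.224

ω₂ = 1.36 rad/s
Differentiating the loop-closure r₂e^{iθ₂}+r₃e^{iθ₃}=r₁+r₄e^{iθ₄} gives r₂ω₂e^{iθ₂}+r₃ω₃e^{iθ₃}=r₄ω₄e^{iθ₄}.
Eliminating the other unknown: ω₃ = r₂ω₂ sin(θ₄−θ₂) / [r₃ sin(θ₃−θ₄)].
Numerator sine = +0.35674; denominator sine = -0.91212.
Result = 0.041·1.36·(+0.35674) / (0.0972·(-0.91212)) = -0.22436 rad/s; magnitude 0.22436 rad/s.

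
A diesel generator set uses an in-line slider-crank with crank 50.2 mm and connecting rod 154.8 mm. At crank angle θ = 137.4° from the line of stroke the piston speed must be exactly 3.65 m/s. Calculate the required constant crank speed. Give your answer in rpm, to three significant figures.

1360

For an in-line slider-crank, |v_piston| = rω|sinθ|·[1 + r cosθ/√(L² − r² sin²θ)].
With r = 0.0502 m, L = 0.1548 m, θ = 137.4°: the bracketed kinematic factor |dx/dθ| = 0.025665 m.
ω = v/|dx/dθ| = 3.65/0.025665 = 142.22 rad/s.
N = 60ω/(2π) = 1358.1 rpm.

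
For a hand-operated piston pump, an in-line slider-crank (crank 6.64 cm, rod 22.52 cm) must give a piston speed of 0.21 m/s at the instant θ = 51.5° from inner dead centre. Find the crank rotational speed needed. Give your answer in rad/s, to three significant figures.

3.40

For an in-line slider-crank, |v_piston| = rω|sinθ|·[1 + r cosθ/√(L² − r² sin²θ)].
With r = 0.0664 m, L = 0.2252 m, θ = 51.5°: the bracketed kinematic factor |dx/dθ| = 0.061768 m.
ω = v/|dx/dθ| = 0.21/0.061768 = 3.3998 rad/s.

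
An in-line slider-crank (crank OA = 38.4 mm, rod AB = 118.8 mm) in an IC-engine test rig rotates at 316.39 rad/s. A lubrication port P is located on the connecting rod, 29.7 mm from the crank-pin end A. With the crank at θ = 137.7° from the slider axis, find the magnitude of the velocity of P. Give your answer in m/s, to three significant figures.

10.2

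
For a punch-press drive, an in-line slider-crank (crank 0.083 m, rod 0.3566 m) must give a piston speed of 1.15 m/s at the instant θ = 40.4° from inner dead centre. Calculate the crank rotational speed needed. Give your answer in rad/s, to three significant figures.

18.1

For an in-line slider-crank, |v_piston| = rω|sinθ|·[1 + r cosθ/√(L² − r² sin²θ)].
With r = 0.083 m, L = 0.3566 m, θ = 40.4°: the bracketed kinematic factor |dx/dθ| = 0.063439 m.
ω = v/|dx/dθ| = 1.15/0.063439 = 18.128 rad/s.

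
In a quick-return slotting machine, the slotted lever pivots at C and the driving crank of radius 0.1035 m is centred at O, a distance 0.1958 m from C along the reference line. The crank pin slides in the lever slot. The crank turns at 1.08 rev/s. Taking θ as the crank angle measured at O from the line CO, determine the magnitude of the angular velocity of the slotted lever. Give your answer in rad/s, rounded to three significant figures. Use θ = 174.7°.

7.39

ω = 6.786 rad/s (from 1.08 rev/s).
Crank pin A relative to C: A = (d + r cosθ, r sinθ); lever angle φ = atan2(r sinθ, d + r cosθ).
Differentiating tanφ: φ̇ = rω(d cosθ + r)/(d² + r² + 2dr cosθ).
d² + r² + 2dr cosθ = |CA|² = 0.00869257 m²;  d cosθ + r = -0.091463 m.
|ω_lever| = |0.1035·6.786·-0.091463| / 0.00869257 = 7.3899 rad/s.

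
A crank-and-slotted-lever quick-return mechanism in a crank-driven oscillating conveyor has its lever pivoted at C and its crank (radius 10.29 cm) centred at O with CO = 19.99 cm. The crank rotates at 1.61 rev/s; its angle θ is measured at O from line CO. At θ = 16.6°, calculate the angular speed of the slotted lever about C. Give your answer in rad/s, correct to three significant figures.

3.41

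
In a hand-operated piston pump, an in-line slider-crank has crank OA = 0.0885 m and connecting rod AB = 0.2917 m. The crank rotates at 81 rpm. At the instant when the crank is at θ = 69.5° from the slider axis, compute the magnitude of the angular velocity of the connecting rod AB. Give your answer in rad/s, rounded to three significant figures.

ω = 8.482 rad/s (converted from 81 rpm).
The rod makes angle φ with the slider axis where L sinφ = r sinθ; differentiating, L cosφ·φ̇ = r ω cosθ.
L cosφ = √(L² − r² sin²θ) = 0.27967 m.
|ω_rod| = r ω |cosθ| / √(L² − r² sin²θ) = 0.0885·8.482·0.35021/0.27967 = 0.94001 rad/s.

0.940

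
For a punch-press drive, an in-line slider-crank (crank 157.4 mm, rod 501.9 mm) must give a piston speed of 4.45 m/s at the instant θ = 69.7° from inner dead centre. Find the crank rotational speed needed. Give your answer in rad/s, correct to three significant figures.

27.1

For an in-line slider-crank, |v_piston| = rω|sinθ|·[1 + r cosθ/√(L² − r² sin²θ)].
With r = 0.1574 m, L = 0.5019 m, θ = 69.7°: the bracketed kinematic factor |dx/dθ| = 0.16443 m.
ω = v/|dx/dθ| = 4.45/0.16443 = 27.063 rad/s.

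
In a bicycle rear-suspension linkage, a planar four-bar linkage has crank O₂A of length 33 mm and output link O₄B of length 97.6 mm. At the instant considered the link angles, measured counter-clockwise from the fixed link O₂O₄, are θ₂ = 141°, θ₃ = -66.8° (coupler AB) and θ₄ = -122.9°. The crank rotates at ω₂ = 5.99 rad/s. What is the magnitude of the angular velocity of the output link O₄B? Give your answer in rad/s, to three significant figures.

ω₂ = 5.99 rad/s
Differentiating the loop-closure r₂e^{iθ₂}+r₃e^{iθ₃}=r₁+r₄e^{iθ₄} gives r₂ω₂e^{iθ₂}+r₃ω₃e^{iθ₃}=r₄ω₄e^{iθ₄}.
Eliminating the other unknown: ω₄ = r₂ω₂ sin(θ₂−θ₃) / [r₄ sin(θ₄−θ₃)].
Numerator sine = -0.46639; denominator sine = -0.83001.
Result = 0.033·5.99·(-0.46639) / (0.0976·(-0.83001)) = +1.138 rad/s; magnitude 1.138 rad/s.

1.14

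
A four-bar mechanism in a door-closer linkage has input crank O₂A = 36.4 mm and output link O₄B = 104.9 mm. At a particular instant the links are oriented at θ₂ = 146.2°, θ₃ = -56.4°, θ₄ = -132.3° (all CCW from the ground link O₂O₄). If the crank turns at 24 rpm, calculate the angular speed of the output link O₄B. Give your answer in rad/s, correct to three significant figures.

0.346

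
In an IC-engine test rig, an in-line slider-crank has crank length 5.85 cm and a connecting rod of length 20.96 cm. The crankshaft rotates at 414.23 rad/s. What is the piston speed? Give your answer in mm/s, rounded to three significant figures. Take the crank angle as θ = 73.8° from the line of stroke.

ω = 414.2 rad/s
For an in-line slider-crank, x = r cosθ + √(L² − r² sin²θ), so v = −rω sinθ·[1 + r cosθ/√(L² − r² sin²θ)].
With r = 0.0585 m, L = 0.2096 m, θ = 73.8°: √(L² − r² sin²θ) = 0.20193 m.
v = −0.0585·414.2·0.96029·[1 + 0.0585·0.27899/0.20193] = -25.151 m/s.
|v| = 25.151 m/s = 25151 mm/s.

25200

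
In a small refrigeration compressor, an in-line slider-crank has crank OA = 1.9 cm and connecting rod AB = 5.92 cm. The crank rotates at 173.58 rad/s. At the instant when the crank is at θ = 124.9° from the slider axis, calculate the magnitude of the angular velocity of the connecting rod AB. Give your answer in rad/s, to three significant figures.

ω = 173.6 rad/s
The rod makes angle φ with the slider axis where L sinφ = r sinθ; differentiating, L cosφ·φ̇ = r ω cosθ.
L cosφ = √(L² − r² sin²θ) = 0.057112 m.
|ω_rod| = r ω |cosθ| / √(L² − r² sin²θ) = 0.019·173.6·0.57215/0.057112 = 33.039 rad/s.

33.0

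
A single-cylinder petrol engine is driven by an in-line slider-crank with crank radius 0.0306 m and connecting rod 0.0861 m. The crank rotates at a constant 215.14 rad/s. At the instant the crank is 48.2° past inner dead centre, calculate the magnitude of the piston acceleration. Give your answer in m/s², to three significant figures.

ω = 215.1 rad/s
x(θ) = r cosθ + √(L² − r² sin²θ); with ω constant, a = ω²·d²x/dθ².
d²x/dθ² = −r cosθ − r²(cos2θ)/√u − r⁴ sin²2θ/(4u^{3/2}),  u = L² − r² sin²θ = 0.00689284 m².
Substituting r = 0.0306 m, L = 0.0861 m, θ = 48.2°: d²x/dθ² = -0.019517 m.
a = ω²·d²x/dθ² = (215.1)²·(-0.019517) = -903.35 m/s²;  |a| = 903.35 m/s².

903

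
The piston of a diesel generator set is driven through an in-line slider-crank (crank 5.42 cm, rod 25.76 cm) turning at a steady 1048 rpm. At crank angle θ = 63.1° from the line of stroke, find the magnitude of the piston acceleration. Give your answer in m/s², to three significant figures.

214

ω = 2π·1048/60 = 109.7 rad/s
x(θ) = r cosθ + √(L² − r² sin²θ); with ω constant, a = ω²·d²x/dθ².
d²x/dθ² = −r cosθ − r²(cos2θ)/√u − r⁴ sin²2θ/(4u^{3/2}),  u = L² − r² sin²θ = 0.0640214 m².
Substituting r = 0.0542 m, L = 0.2576 m, θ = 63.1°: d²x/dθ² = -0.017752 m.
a = ω²·d²x/dθ² = (109.7)²·(-0.017752) = -213.81 m/s²;  |a| = 213.81 m/s².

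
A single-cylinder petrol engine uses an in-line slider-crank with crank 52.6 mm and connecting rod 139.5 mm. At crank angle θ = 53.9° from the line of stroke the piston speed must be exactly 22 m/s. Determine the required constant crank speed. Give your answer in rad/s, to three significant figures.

420

For an in-line slider-crank, |v_piston| = rω|sinθ|·[1 + r cosθ/√(L² − r² sin²θ)].
With r = 0.0526 m, L = 0.1395 m, θ = 53.9°: the bracketed kinematic factor |dx/dθ| = 0.052414 m.
ω = v/|dx/dθ| = 22/0.052414 = 419.74 rad/s.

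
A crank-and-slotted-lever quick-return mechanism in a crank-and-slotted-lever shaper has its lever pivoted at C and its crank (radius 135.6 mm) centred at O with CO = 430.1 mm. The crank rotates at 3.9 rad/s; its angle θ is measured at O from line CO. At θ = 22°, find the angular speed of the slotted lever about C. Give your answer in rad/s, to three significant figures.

ω = 3.9 rad/s
Crank pin A relative to C: A = (d + r cosθ, r sinθ); lever angle φ = atan2(r sinθ, d + r cosθ).
Differentiating tanφ: φ̇ = rω(d cosθ + r)/(d² + r² + 2dr cosθ).
d² + r² + 2dr cosθ = |CA|² = 0.311523 m²;  d cosθ + r = +0.53438 m.
|ω_lever| = |0.1356·3.9·+0.53438| / 0.311523 = 0.90716 rad/s.

0.907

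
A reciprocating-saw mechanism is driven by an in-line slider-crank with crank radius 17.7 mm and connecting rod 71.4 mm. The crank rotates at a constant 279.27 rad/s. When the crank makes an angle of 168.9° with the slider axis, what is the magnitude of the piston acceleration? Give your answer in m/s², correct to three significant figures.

ω = 279.3 rad/s
x(θ) = r cosθ + √(L² − r² sin²θ); with ω constant, a = ω²·d²x/dθ².
d²x/dθ² = −r cosθ − r²(cos2θ)/√u − r⁴ sin²2θ/(4u^{3/2}),  u = L² − r² sin²θ = 0.00508635 m².
Substituting r = 0.0177 m, L = 0.0714 m, θ = 168.9°: d²x/dθ² = +0.013292 m.
a = ω²·d²x/dθ² = (279.3)²·(+0.013292) = +1036.7 m/s²;  |a| = 1036.7 m/s².

1040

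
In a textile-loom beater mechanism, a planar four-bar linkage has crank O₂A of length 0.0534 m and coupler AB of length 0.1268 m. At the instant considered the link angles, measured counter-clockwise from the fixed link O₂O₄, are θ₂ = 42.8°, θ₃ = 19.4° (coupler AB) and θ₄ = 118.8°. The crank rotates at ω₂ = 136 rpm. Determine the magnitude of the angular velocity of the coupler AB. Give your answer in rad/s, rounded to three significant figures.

5.90

ω₂ = 14.24 rad/s (from 136 rpm).
Differentiating the loop-closure r₂e^{iθ₂}+r₃e^{iθ₃}=r₁+r₄e^{iθ₄} gives r₂ω₂e^{iθ₂}+r₃ω₃e^{iθ₃}=r₄ω₄e^{iθ₄}.
Eliminating the other unknown: ω₃ = r₂ω₂ sin(θ₄−θ₂) / [r₃ sin(θ₃−θ₄)].
Numerator sine = +0.97030; denominator sine = -0.98657.
Result = 0.0534·14.24·(+0.97030) / (0.1268·(-0.98657)) = -5.8988 rad/s; magnitude 5.8988 rad/s.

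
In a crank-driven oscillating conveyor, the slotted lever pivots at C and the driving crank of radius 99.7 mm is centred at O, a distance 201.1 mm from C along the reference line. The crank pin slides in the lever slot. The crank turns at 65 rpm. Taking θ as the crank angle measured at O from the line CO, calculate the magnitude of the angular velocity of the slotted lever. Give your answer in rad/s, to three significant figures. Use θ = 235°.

0.388

ω = 6.807 rad/s (from 65 rpm).
Crank pin A relative to C: A = (d + r cosθ, r sinθ); lever angle φ = atan2(r sinθ, d + r cosθ).
Differentiating tanφ: φ̇ = rω(d cosθ + r)/(d² + r² + 2dr cosθ).
d² + r² + 2dr cosθ = |CA|² = 0.0273813 m²;  d cosθ + r = -0.015646 m.
|ω_lever| = |0.0997·6.807·-0.015646| / 0.0273813 = 0.38779 rad/s.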